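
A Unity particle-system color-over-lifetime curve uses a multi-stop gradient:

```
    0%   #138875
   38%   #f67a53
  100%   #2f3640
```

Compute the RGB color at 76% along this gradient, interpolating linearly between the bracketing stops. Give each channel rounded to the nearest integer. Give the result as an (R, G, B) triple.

(124, 80, 71)

76% lies between the 38% and 100% stops, so the local fraction is t = (76 − 38)/(100 − 38) = 38/62 ≈ 0.6129.
#f67a53 → (246, 122, 83); #2f3640 → (47, 54, 64).
R = 246 + 0.6129 × (47 − 246) = 124.033 → 124
G = 122 + 0.6129 × (54 − 122) = 80.323 → 80
B = 83 + 0.6129 × (64 − 83) = 71.355 → 71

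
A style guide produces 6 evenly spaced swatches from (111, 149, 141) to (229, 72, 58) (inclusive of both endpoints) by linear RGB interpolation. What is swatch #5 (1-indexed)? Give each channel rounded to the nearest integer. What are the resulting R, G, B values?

With 6 swatches and endpoints inclusive, swatch 5 sits at t = (5 − 1)/(6 − 1) = 4/5 ≈ 0.8.
R = 111 + 0.8 × (229 − 111) = 205.4 → 205
G = 149 + 0.8 × (72 − 149) = 87.4 → 87
B = 141 + 0.8 × (58 − 141) = 74.6 → 75

(205, 87, 75)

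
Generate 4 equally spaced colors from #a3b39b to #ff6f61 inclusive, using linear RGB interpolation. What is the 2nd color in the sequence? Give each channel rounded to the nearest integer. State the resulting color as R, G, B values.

(194, 156, 136)

With 4 swatches and endpoints inclusive, swatch 2 sits at t = (2 − 1)/(4 − 1) = 1/3 ≈ 0.3333.
#a3b39b → (163, 179, 155); #ff6f61 → (255, 111, 97).
R = 163 + 0.3333 × (255 − 163) = 193.664 → 194
G = 179 + 0.3333 × (111 − 179) = 156.336 → 156
B = 155 + 0.3333 × (97 − 155) = 135.669 → 136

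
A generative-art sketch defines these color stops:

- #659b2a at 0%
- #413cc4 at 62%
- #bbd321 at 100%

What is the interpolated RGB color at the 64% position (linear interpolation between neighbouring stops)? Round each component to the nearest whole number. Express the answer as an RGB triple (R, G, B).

(71, 68, 187)

64% lies between the 62% and 100% stops, so the local fraction is t = (64 − 62)/(100 − 62) = 2/38 ≈ 0.0526.
#413cc4 → (65, 60, 196); #bbd321 → (187, 211, 33).
R = 65 + 0.0526 × (187 − 65) = 71.417 → 71
G = 60 + 0.0526 × (211 − 60) = 67.943 → 68
B = 196 + 0.0526 × (33 − 196) = 187.426 → 187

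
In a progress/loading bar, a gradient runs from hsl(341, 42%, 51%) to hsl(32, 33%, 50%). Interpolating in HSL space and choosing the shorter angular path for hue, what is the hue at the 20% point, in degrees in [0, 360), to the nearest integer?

351

Hue: 32 − 341 = -309°, but |-309| > 180 so the shorter arc goes the other way: Δh = -309 + 360 = 51°.
H = 341 + 0.2 × (51) = 351.2 → 351°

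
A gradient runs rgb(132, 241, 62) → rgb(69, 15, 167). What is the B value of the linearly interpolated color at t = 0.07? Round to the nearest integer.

69

B = 62 + 0.07 × (167 − 62) = 69.35 → 69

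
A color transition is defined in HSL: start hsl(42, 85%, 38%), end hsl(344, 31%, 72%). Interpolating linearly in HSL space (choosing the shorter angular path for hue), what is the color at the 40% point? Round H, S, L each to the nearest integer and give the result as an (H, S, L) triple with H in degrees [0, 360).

Hue: 344 − 42 = 302°, but |302| > 180 so the shorter arc goes the other way: Δh = 302 − 360 = -58°.
H = 42 + 0.4 × (-58) = 18.8 → 19°
S = 85 + 0.4 × (31 − 85) = 63.4 → 63%
L = 38 + 0.4 × (72 − 38) = 51.6 → 52%

(19, 63, 52)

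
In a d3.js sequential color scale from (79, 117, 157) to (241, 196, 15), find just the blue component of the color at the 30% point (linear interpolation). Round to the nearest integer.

114

B = 157 + 0.3 × (15 − 157) = 114.4 → 114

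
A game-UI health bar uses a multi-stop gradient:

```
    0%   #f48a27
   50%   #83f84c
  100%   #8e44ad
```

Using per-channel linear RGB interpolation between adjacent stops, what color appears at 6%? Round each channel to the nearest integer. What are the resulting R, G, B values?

(230, 151, 43)

6% lies between the 0% and 50% stops, so the local fraction is t = (6 − 0)/(50 − 0) = 6/50 ≈ 0.12.
#f48a27 → (244, 138, 39); #83f84c → (131, 248, 76).
R = 244 + 0.12 × (131 − 244) = 230.44 → 230
G = 138 + 0.12 × (248 − 138) = 151.2 → 151
B = 39 + 0.12 × (76 − 39) = 43.44 → 43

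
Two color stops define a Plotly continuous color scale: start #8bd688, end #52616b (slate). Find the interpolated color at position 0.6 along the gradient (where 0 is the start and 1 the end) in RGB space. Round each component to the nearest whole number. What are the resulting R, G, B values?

(105, 144, 119)

#8bd688 → (139, 214, 136); #52616b → (82, 97, 107).
R = 139 + 0.6 × (82 − 139) = 139 + 0.6 × -57 = 104.8 → 105
G = 214 + 0.6 × (97 − 214) = 214 + 0.6 × -117 = 143.8 → 144
B = 136 + 0.6 × (107 − 136) = 136 + 0.6 × -29 = 118.6 → 119
So the blended color is (105, 144, 119), about #699077.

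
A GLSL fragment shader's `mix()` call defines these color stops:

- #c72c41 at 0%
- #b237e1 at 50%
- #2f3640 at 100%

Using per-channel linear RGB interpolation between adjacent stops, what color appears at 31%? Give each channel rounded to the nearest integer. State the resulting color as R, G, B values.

31% lies between the 0% and 50% stops, so the local fraction is t = (31 − 0)/(50 − 0) = 31/50 ≈ 0.62.
#c72c41 → (199, 44, 65); #b237e1 → (178, 55, 225).
R = 199 + 0.62 × (178 − 199) = 185.98 → 186
G = 44 + 0.62 × (55 − 44) = 50.82 → 51
B = 65 + 0.62 × (225 − 65) = 164.2 → 164

(186, 51, 164)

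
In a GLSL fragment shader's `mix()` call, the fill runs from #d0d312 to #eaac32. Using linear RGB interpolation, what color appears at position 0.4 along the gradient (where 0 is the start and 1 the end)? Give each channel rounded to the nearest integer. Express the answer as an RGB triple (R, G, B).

#d0d312 → (208, 211, 18); #eaac32 → (234, 172, 50).
R = 208 + 0.4 × (234 − 208) = 208 + 0.4 × 26 = 218.4 → 218
G = 211 + 0.4 × (172 − 211) = 211 + 0.4 × -39 = 195.4 → 195
B = 18 + 0.4 × (50 − 18) = 18 + 0.4 × 32 = 30.8 → 31
So the blended color is (218, 195, 31), about #dac31f.

(218, 195, 31)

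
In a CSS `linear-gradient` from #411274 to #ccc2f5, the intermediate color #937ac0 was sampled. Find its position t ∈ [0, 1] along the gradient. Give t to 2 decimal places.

Invert the lerp on the G channel (largest span, 176): t = (122 − 18) / (194 − 18) = 104/176 = 0.59091.
Check on R: (147 − 65)/(204 − 65) = 0.5899 ✓

0.59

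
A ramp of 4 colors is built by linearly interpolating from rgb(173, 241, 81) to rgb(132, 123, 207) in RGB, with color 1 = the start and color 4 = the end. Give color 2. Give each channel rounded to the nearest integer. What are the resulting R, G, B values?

With 4 swatches and endpoints inclusive, swatch 2 sits at t = (2 − 1)/(4 − 1) = 1/3 ≈ 0.3333.
R = 173 + 0.3333 × (132 − 173) = 159.335 → 159
G = 241 + 0.3333 × (123 − 241) = 201.671 → 202
B = 81 + 0.3333 × (207 − 81) = 122.996 → 123

(159, 202, 123)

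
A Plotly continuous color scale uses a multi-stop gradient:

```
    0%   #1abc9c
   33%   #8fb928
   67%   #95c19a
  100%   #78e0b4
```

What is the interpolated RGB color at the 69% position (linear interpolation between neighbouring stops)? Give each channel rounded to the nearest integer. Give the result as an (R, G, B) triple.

(147, 195, 156)

69% lies between the 67% and 100% stops, so the local fraction is t = (69 − 67)/(100 − 67) = 2/33 ≈ 0.0606.
#95c19a → (149, 193, 154); #78e0b4 → (120, 224, 180).
R = 149 + 0.0606 × (120 − 149) = 147.243 → 147
G = 193 + 0.0606 × (224 − 193) = 194.879 → 195
B = 154 + 0.0606 × (180 − 154) = 155.576 → 156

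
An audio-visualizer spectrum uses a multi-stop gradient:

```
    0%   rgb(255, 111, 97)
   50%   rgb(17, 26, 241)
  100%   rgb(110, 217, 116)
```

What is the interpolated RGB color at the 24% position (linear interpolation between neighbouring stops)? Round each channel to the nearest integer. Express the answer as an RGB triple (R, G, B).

(141, 70, 166)

24% lies between the 0% and 50% stops, so the local fraction is t = (24 − 0)/(50 − 0) = 24/50 ≈ 0.48.
R = 255 + 0.48 × (17 − 255) = 140.76 → 141
G = 111 + 0.48 × (26 − 111) = 70.2 → 70
B = 97 + 0.48 × (241 − 97) = 166.12 → 166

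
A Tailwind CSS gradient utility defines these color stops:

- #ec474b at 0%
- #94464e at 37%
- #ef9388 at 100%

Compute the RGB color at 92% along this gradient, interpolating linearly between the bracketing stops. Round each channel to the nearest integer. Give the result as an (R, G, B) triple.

92% lies between the 37% and 100% stops, so the local fraction is t = (92 − 37)/(100 − 37) = 55/63 ≈ 0.873.
#94464e → (148, 70, 78); #ef9388 → (239, 147, 136).
R = 148 + 0.873 × (239 − 148) = 227.443 → 227
G = 70 + 0.873 × (147 − 70) = 137.221 → 137
B = 78 + 0.873 × (136 − 78) = 128.634 → 129

(227, 137, 129)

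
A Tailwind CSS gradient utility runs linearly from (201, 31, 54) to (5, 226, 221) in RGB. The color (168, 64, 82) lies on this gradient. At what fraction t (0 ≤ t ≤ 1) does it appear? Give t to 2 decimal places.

0.17

Invert the lerp on the R channel (largest span, 196): t = (168 − 201) / (5 − 201) = -33/-196 = 0.16837.
Check on G: (64 − 31)/(226 − 31) = 0.1692 ✓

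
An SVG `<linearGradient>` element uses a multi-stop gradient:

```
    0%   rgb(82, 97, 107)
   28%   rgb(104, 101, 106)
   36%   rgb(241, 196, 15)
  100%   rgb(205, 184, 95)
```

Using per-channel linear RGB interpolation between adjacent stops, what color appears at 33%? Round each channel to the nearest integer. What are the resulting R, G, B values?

(190, 160, 49)

33% lies between the 28% and 36% stops, so the local fraction is t = (33 − 28)/(36 − 28) = 5/8 ≈ 0.625.
R = 104 + 0.625 × (241 − 104) = 189.625 → 190
G = 101 + 0.625 × (196 − 101) = 160.375 → 160
B = 106 + 0.625 × (15 − 106) = 49.125 → 49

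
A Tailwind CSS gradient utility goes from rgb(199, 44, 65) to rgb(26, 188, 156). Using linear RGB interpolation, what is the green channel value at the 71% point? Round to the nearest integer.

G = 44 + 0.71 × (188 − 44) = 146.24 → 146

146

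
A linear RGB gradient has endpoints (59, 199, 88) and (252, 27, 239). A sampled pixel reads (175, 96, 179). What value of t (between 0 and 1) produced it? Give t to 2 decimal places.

Invert the lerp on the R channel (largest span, 193): t = (175 − 59) / (252 − 59) = 116/193 = 0.60104.
Check on G: (96 − 199)/(27 − 199) = 0.5988 ✓

0.60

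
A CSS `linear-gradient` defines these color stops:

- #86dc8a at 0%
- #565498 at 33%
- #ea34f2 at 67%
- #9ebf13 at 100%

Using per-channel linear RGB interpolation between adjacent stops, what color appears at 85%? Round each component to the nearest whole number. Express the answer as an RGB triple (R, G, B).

85% lies between the 67% and 100% stops, so the local fraction is t = (85 − 67)/(100 − 67) = 18/33 ≈ 0.5455.
#ea34f2 → (234, 52, 242); #9ebf13 → (158, 191, 19).
R = 234 + 0.5455 × (158 − 234) = 192.542 → 193
G = 52 + 0.5455 × (191 − 52) = 127.825 → 128
B = 242 + 0.5455 × (19 − 242) = 120.353 → 120

(193, 128, 120)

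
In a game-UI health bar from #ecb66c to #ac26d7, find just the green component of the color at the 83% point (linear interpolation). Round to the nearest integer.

62

G₁ = 182 (from #ecb66c), G₂ = 38 (from #ac26d7).
G = 182 + 0.83 × (38 − 182) = 62.48 → 62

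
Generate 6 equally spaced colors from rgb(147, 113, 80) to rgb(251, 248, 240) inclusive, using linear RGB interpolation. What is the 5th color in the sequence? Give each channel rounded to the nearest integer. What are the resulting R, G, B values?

With 6 swatches and endpoints inclusive, swatch 5 sits at t = (5 − 1)/(6 − 1) = 4/5 ≈ 0.8.
R = 147 + 0.8 × (251 − 147) = 230.2 → 230
G = 113 + 0.8 × (248 − 113) = 221 → 221
B = 80 + 0.8 × (240 − 80) = 208 → 208

(230, 221, 208)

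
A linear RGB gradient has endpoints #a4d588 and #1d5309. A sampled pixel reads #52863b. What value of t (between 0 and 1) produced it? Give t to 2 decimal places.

Invert the lerp on the R channel (largest span, 135): t = (82 − 164) / (29 − 164) = -82/-135 = 0.60741.
Check on G: (134 − 213)/(83 − 213) = 0.6077 ✓

0.61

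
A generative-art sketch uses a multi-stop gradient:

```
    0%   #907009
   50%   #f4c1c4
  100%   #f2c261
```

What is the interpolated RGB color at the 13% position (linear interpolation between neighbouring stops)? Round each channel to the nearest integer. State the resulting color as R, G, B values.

(170, 133, 58)

13% lies between the 0% and 50% stops, so the local fraction is t = (13 − 0)/(50 − 0) = 13/50 ≈ 0.26.
#907009 → (144, 112, 9); #f4c1c4 → (244, 193, 196).
R = 144 + 0.26 × (244 − 144) = 170 → 170
G = 112 + 0.26 × (193 − 112) = 133.06 → 133
B = 9 + 0.26 × (196 − 9) = 57.62 → 58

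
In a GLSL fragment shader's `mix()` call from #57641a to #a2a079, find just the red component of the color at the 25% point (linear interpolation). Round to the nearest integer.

R₁ = 87 (from #57641a), R₂ = 162 (from #a2a079).
R = 87 + 0.25 × (162 − 87) = 105.75 → 106

106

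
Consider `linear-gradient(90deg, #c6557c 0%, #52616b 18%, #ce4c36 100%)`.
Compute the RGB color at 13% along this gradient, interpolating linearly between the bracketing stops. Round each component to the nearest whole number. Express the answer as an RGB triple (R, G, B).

13% lies between the 0% and 18% stops, so the local fraction is t = (13 − 0)/(18 − 0) = 13/18 ≈ 0.7222.
#c6557c → (198, 85, 124); #52616b → (82, 97, 107).
R = 198 + 0.7222 × (82 − 198) = 114.225 → 114
G = 85 + 0.7222 × (97 − 85) = 93.666 → 94
B = 124 + 0.7222 × (107 − 124) = 111.723 → 112

(114, 94, 112)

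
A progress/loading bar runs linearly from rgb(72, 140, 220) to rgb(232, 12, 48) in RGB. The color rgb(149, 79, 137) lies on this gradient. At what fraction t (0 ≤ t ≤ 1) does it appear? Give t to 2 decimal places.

Invert the lerp on the B channel (largest span, 172): t = (137 − 220) / (48 − 220) = -83/-172 = 0.48256.
Check on R: (149 − 72)/(232 − 72) = 0.4813 ✓

0.48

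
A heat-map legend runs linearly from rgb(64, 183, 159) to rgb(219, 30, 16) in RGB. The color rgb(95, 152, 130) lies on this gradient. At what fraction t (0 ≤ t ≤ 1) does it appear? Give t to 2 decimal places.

0.20

Invert the lerp on the R channel (largest span, 155): t = (95 − 64) / (219 − 64) = 31/155 = 0.2.
Check on G: (152 − 183)/(30 − 183) = 0.2026 ✓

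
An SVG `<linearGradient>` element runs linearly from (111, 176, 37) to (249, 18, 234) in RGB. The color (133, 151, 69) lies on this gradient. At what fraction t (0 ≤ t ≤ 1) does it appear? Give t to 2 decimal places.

Invert the lerp on the B channel (largest span, 197): t = (69 − 37) / (234 − 37) = 32/197 = 0.16244.
Check on R: (133 − 111)/(249 − 111) = 0.1594 ✓

0.16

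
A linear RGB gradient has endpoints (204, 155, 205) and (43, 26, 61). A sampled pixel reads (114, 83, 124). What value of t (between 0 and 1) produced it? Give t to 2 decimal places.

Invert the lerp on the R channel (largest span, 161): t = (114 − 204) / (43 − 204) = -90/-161 = 0.55901.
Check on G: (83 − 155)/(26 − 155) = 0.5581 ✓

0.56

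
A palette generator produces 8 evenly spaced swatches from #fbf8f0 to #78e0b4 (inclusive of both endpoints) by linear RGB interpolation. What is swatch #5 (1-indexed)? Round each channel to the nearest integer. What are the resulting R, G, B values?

(176, 234, 206)

With 8 swatches and endpoints inclusive, swatch 5 sits at t = (5 − 1)/(8 − 1) = 4/7 ≈ 0.5714.
#fbf8f0 → (251, 248, 240); #78e0b4 → (120, 224, 180).
R = 251 + 0.5714 × (120 − 251) = 176.147 → 176
G = 248 + 0.5714 × (224 − 248) = 234.286 → 234
B = 240 + 0.5714 × (180 − 240) = 205.716 → 206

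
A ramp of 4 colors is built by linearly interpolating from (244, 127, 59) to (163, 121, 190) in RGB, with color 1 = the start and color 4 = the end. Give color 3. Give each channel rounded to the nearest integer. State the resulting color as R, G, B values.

With 4 swatches and endpoints inclusive, swatch 3 sits at t = (3 − 1)/(4 − 1) = 2/3 ≈ 0.6667.
R = 244 + 0.6667 × (163 − 244) = 189.997 → 190
G = 127 + 0.6667 × (121 − 127) = 123 → 123
B = 59 + 0.6667 × (190 − 59) = 146.338 → 146

(190, 123, 146)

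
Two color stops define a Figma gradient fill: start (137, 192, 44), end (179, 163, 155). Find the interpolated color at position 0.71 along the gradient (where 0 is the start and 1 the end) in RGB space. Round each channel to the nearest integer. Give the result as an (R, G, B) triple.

R = 137 + 0.71 × (179 − 137) = 137 + 0.71 × 42 = 166.82 → 167
G = 192 + 0.71 × (163 − 192) = 192 + 0.71 × -29 = 171.41 → 171
B = 44 + 0.71 × (155 − 44) = 44 + 0.71 × 111 = 122.81 → 123

(167, 171, 123)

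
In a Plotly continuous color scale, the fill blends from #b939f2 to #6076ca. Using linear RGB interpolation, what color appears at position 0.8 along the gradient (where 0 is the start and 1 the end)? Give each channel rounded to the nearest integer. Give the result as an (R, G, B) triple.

(114, 106, 210)

#b939f2 → (185, 57, 242); #6076ca → (96, 118, 202).
R = 185 + 0.8 × (96 − 185) = 185 + 0.8 × -89 = 113.8 → 114
G = 57 + 0.8 × (118 − 57) = 57 + 0.8 × 61 = 105.8 → 106
B = 242 + 0.8 × (202 − 242) = 242 + 0.8 × -40 = 210 → 210
So the blended color is (114, 106, 210), about #726ad2.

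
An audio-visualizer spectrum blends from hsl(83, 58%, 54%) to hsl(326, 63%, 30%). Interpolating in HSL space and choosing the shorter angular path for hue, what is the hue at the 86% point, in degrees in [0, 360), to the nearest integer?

Hue: 326 − 83 = 243°, but |243| > 180 so the shorter arc goes the other way: Δh = 243 − 360 = -117°.
H = 83 + 0.86 × (-117) = -17.62 → -18 → -18 mod 360 = 342°

342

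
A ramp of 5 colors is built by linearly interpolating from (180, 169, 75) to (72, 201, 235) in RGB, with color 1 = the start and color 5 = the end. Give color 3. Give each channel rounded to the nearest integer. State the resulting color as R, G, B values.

(126, 185, 155)

With 5 swatches and endpoints inclusive, swatch 3 sits at t = (3 − 1)/(5 − 1) = 2/4 ≈ 0.5.
R = 180 + 0.5 × (72 − 180) = 126 → 126
G = 169 + 0.5 × (201 − 169) = 185 → 185
B = 75 + 0.5 × (235 − 75) = 155 → 155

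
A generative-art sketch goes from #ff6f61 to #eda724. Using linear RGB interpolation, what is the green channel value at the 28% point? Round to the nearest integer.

127

G₁ = 111 (from #ff6f61), G₂ = 167 (from #eda724).
G = 111 + 0.28 × (167 − 111) = 126.68 → 127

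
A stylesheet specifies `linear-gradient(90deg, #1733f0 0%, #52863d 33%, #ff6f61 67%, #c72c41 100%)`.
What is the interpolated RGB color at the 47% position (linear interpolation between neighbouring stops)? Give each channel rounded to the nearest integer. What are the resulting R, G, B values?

47% lies between the 33% and 67% stops, so the local fraction is t = (47 − 33)/(67 − 33) = 14/34 ≈ 0.4118.
#52863d → (82, 134, 61); #ff6f61 → (255, 111, 97).
R = 82 + 0.4118 × (255 − 82) = 153.241 → 153
G = 134 + 0.4118 × (111 − 134) = 124.529 → 125
B = 61 + 0.4118 × (97 − 61) = 75.825 → 76

(153, 125, 76)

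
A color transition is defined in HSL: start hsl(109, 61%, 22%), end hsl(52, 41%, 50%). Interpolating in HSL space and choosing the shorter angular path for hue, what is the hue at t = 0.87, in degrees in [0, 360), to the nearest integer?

Hue arc: Δh = 52 − 109 = -57° (|Δh| ≤ 180, already the shorter path).
H = 109 + 0.87 × (-57) = 59.41 → 59°

59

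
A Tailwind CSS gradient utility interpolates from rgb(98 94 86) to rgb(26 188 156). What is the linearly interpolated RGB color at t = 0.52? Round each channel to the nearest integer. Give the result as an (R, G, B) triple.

(61, 143, 122)

R = 98 + 0.52 × (26 − 98) = 98 + 0.52 × -72 = 60.56 → 61
G = 94 + 0.52 × (188 − 94) = 94 + 0.52 × 94 = 142.88 → 143
B = 86 + 0.52 × (156 − 86) = 86 + 0.52 × 70 = 122.4 → 122
So the blended color is (61, 143, 122), about #3d8f7a.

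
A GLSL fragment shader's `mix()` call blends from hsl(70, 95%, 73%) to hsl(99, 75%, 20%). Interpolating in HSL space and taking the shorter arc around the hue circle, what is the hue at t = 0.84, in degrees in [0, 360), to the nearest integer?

94

Hue arc: Δh = 99 − 70 = 29° (|Δh| ≤ 180, already the shorter path).
H = 70 + 0.84 × (29) = 94.36 → 94°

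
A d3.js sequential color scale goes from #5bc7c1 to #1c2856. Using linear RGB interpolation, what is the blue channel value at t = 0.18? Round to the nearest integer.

174

B₁ = 193 (from #5bc7c1), B₂ = 86 (from #1c2856).
B = 193 + 0.18 × (86 − 193) = 173.74 → 174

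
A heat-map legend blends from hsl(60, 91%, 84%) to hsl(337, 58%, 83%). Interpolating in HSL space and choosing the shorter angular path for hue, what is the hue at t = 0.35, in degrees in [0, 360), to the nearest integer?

31

Hue: 337 − 60 = 277°, but |277| > 180 so the shorter arc goes the other way: Δh = 277 − 360 = -83°.
H = 60 + 0.35 × (-83) = 30.95 → 31°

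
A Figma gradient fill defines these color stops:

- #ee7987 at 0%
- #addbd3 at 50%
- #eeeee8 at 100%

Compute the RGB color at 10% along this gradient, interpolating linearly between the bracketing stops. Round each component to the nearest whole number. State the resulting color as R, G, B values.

10% lies between the 0% and 50% stops, so the local fraction is t = (10 − 0)/(50 − 0) = 10/50 ≈ 0.2.
#ee7987 → (238, 121, 135); #addbd3 → (173, 219, 211).
R = 238 + 0.2 × (173 − 238) = 225 → 225
G = 121 + 0.2 × (219 − 121) = 140.6 → 141
B = 135 + 0.2 × (211 − 135) = 150.2 → 150

(225, 141, 150)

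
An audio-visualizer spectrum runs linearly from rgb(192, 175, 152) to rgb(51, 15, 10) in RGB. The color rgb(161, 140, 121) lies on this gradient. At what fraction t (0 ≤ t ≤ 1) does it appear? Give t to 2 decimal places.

0.22

Invert the lerp on the G channel (largest span, 160): t = (140 − 175) / (15 − 175) = -35/-160 = 0.21875.
Check on R: (161 − 192)/(51 − 192) = 0.2199 ✓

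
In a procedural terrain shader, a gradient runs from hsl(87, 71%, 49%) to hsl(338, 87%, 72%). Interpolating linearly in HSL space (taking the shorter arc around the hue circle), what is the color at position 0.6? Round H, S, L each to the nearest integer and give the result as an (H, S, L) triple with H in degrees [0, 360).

(22, 81, 63)

Hue: 338 − 87 = 251°, but |251| > 180 so the shorter arc goes the other way: Δh = 251 − 360 = -109°.
H = 87 + 0.6 × (-109) = 21.6 → 22°
S = 71 + 0.6 × (87 − 71) = 80.6 → 81%
L = 49 + 0.6 × (72 − 49) = 62.8 → 63%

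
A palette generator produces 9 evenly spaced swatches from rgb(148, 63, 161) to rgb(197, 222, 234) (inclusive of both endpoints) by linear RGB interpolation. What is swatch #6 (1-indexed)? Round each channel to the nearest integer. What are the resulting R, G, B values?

With 9 swatches and endpoints inclusive, swatch 6 sits at t = (6 − 1)/(9 − 1) = 5/8 ≈ 0.625.
R = 148 + 0.625 × (197 − 148) = 178.625 → 179
G = 63 + 0.625 × (222 − 63) = 162.375 → 162
B = 161 + 0.625 × (234 − 161) = 206.625 → 207

(179, 162, 207)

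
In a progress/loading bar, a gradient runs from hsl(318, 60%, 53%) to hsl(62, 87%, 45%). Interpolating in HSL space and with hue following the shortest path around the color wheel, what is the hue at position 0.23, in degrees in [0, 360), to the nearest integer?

Hue: 62 − 318 = -256°, but |-256| > 180 so the shorter arc goes the other way: Δh = -256 + 360 = 104°.
H = 318 + 0.23 × (104) = 341.92 → 342°

342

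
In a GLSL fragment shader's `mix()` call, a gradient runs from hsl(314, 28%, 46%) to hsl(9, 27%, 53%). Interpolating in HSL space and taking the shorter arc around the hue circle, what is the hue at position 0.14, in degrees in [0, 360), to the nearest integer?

322

Hue: 9 − 314 = -305°, but |-305| > 180 so the shorter arc goes the other way: Δh = -305 + 360 = 55°.
H = 314 + 0.14 × (55) = 321.7 → 322°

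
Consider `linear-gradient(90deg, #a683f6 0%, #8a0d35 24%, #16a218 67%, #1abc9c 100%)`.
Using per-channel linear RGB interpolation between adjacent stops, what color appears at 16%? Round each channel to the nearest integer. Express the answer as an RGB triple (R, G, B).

16% lies between the 0% and 24% stops, so the local fraction is t = (16 − 0)/(24 − 0) = 16/24 ≈ 0.6667.
#a683f6 → (166, 131, 246); #8a0d35 → (138, 13, 53).
R = 166 + 0.6667 × (138 − 166) = 147.332 → 147
G = 131 + 0.6667 × (13 − 131) = 52.329 → 52
B = 246 + 0.6667 × (53 − 246) = 117.327 → 117

(147, 52, 117)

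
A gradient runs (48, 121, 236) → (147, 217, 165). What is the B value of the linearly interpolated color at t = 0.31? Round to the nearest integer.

B = 236 + 0.31 × (165 − 236) = 213.99 → 214

214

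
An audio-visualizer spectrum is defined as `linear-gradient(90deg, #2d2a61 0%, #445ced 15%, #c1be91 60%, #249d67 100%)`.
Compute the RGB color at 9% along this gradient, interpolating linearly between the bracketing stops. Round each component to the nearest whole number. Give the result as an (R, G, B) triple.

9% lies between the 0% and 15% stops, so the local fraction is t = (9 − 0)/(15 − 0) = 9/15 ≈ 0.6.
#2d2a61 → (45, 42, 97); #445ced → (68, 92, 237).
R = 45 + 0.6 × (68 − 45) = 58.8 → 59
G = 42 + 0.6 × (92 − 42) = 72 → 72
B = 97 + 0.6 × (237 − 97) = 181 → 181

(59, 72, 181)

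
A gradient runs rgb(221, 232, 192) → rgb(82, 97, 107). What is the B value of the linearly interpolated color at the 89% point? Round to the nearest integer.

B = 192 + 0.89 × (107 − 192) = 116.35 → 116

116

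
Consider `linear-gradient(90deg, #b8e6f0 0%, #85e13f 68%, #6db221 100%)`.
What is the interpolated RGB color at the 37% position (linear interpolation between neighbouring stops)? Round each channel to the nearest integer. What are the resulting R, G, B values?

(156, 227, 144)

37% lies between the 0% and 68% stops, so the local fraction is t = (37 − 0)/(68 − 0) = 37/68 ≈ 0.5441.
#b8e6f0 → (184, 230, 240); #85e13f → (133, 225, 63).
R = 184 + 0.5441 × (133 − 184) = 156.251 → 156
G = 230 + 0.5441 × (225 − 230) = 227.28 → 227
B = 240 + 0.5441 × (63 − 240) = 143.694 → 144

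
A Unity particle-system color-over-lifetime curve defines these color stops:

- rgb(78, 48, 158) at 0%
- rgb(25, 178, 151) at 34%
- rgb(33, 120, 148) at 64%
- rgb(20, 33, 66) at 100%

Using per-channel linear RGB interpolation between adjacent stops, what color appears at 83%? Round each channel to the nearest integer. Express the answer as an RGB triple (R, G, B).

83% lies between the 64% and 100% stops, so the local fraction is t = (83 − 64)/(100 − 64) = 19/36 ≈ 0.5278.
R = 33 + 0.5278 × (20 − 33) = 26.139 → 26
G = 120 + 0.5278 × (33 − 120) = 74.081 → 74
B = 148 + 0.5278 × (66 − 148) = 104.72 → 105

(26, 74, 105)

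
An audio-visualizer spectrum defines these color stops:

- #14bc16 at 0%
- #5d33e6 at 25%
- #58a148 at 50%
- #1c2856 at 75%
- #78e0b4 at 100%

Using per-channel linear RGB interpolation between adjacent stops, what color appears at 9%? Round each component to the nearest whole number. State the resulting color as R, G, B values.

9% lies between the 0% and 25% stops, so the local fraction is t = (9 − 0)/(25 − 0) = 9/25 ≈ 0.36.
#14bc16 → (20, 188, 22); #5d33e6 → (93, 51, 230).
R = 20 + 0.36 × (93 − 20) = 46.28 → 46
G = 188 + 0.36 × (51 − 188) = 138.68 → 139
B = 22 + 0.36 × (230 − 22) = 96.88 → 97

(46, 139, 97)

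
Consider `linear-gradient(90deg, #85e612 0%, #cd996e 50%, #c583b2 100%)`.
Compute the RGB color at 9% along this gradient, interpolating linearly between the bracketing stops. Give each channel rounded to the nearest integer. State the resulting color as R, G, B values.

(146, 216, 35)

9% lies between the 0% and 50% stops, so the local fraction is t = (9 − 0)/(50 − 0) = 9/50 ≈ 0.18.
#85e612 → (133, 230, 18); #cd996e → (205, 153, 110).
R = 133 + 0.18 × (205 − 133) = 145.96 → 146
G = 230 + 0.18 × (153 − 230) = 216.14 → 216
B = 18 + 0.18 × (110 − 18) = 34.56 → 35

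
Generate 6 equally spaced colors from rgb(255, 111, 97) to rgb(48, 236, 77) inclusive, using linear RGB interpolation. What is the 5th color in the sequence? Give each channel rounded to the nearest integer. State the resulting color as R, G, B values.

With 6 swatches and endpoints inclusive, swatch 5 sits at t = (5 − 1)/(6 − 1) = 4/5 ≈ 0.8.
R = 255 + 0.8 × (48 − 255) = 89.4 → 89
G = 111 + 0.8 × (236 − 111) = 211 → 211
B = 97 + 0.8 × (77 − 97) = 81 → 81

(89, 211, 81)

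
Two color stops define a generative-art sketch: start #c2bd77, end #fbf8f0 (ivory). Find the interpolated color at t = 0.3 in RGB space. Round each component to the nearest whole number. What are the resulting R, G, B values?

#c2bd77 → (194, 189, 119); #fbf8f0 → (251, 248, 240).
R = 194 + 0.3 × (251 − 194) = 194 + 0.3 × 57 = 211.1 → 211
G = 189 + 0.3 × (248 − 189) = 189 + 0.3 × 59 = 206.7 → 207
B = 119 + 0.3 × (240 − 119) = 119 + 0.3 × 121 = 155.3 → 155

(211, 207, 155)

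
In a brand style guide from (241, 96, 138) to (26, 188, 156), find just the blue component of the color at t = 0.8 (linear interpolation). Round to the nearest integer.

152

B = 138 + 0.8 × (156 − 138) = 152.4 → 152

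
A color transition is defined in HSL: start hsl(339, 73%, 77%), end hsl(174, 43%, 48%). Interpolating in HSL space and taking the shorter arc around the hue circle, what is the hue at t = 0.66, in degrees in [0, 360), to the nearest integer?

230

Hue arc: Δh = 174 − 339 = -165° (|Δh| ≤ 180, already the shorter path).
H = 339 + 0.66 × (-165) = 230.1 → 230°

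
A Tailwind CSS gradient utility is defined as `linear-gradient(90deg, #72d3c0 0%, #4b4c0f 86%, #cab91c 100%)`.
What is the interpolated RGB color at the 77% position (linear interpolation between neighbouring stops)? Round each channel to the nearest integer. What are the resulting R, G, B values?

77% lies between the 0% and 86% stops, so the local fraction is t = (77 − 0)/(86 − 0) = 77/86 ≈ 0.8953.
#72d3c0 → (114, 211, 192); #4b4c0f → (75, 76, 15).
R = 114 + 0.8953 × (75 − 114) = 79.083 → 79
G = 211 + 0.8953 × (76 − 211) = 90.135 → 90
B = 192 + 0.8953 × (15 − 192) = 33.532 → 34

(79, 90, 34)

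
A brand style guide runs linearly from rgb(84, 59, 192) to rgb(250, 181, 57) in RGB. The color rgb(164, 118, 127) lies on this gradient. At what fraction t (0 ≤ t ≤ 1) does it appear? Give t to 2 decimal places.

0.48

Invert the lerp on the R channel (largest span, 166): t = (164 − 84) / (250 − 84) = 80/166 = 0.48193.
Check on G: (118 − 59)/(181 − 59) = 0.4836 ✓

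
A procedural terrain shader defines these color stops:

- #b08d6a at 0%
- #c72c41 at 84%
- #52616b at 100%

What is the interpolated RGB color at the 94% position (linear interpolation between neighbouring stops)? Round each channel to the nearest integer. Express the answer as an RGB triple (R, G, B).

94% lies between the 84% and 100% stops, so the local fraction is t = (94 − 84)/(100 − 84) = 10/16 ≈ 0.625.
#c72c41 → (199, 44, 65); #52616b → (82, 97, 107).
R = 199 + 0.625 × (82 − 199) = 125.875 → 126
G = 44 + 0.625 × (97 − 44) = 77.125 → 77
B = 65 + 0.625 × (107 − 65) = 91.25 → 91

(126, 77, 91)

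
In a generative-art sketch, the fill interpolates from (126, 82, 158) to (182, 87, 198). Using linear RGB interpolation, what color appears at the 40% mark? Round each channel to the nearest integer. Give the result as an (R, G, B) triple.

(148, 84, 174)

40% corresponds to t = 0.4.
R = 126 + 0.4 × (182 − 126) = 126 + 0.4 × 56 = 148.4 → 148
G = 82 + 0.4 × (87 − 82) = 82 + 0.4 × 5 = 84 → 84
B = 158 + 0.4 × (198 − 158) = 158 + 0.4 × 40 = 174 → 174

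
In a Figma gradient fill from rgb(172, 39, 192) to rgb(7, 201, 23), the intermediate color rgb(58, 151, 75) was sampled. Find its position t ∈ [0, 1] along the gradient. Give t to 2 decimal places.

Invert the lerp on the B channel (largest span, 169): t = (75 − 192) / (23 − 192) = -117/-169 = 0.69231.
Check on R: (58 − 172)/(7 − 172) = 0.6909 ✓

0.69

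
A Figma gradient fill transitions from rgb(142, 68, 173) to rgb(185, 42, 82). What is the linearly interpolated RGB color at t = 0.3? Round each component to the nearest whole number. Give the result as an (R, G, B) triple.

R = 142 + 0.3 × (185 − 142) = 142 + 0.3 × 43 = 154.9 → 155
G = 68 + 0.3 × (42 − 68) = 68 + 0.3 × -26 = 60.2 → 60
B = 173 + 0.3 × (82 − 173) = 173 + 0.3 × -91 = 145.7 → 146
So the blended color is (155, 60, 146), about #9b3c92.

(155, 60, 146)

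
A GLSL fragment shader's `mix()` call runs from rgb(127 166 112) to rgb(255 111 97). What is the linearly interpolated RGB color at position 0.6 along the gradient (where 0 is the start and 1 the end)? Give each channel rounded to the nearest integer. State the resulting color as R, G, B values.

(204, 133, 103)

R = 127 + 0.6 × (255 − 127) = 127 + 0.6 × 128 = 203.8 → 204
G = 166 + 0.6 × (111 − 166) = 166 + 0.6 × -55 = 133 → 133
B = 112 + 0.6 × (97 − 112) = 112 + 0.6 × -15 = 103 → 103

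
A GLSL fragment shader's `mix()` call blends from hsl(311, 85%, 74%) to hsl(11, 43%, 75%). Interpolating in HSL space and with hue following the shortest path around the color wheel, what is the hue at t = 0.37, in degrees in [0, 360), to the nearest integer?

333

Hue: 11 − 311 = -300°, but |-300| > 180 so the shorter arc goes the other way: Δh = -300 + 360 = 60°.
H = 311 + 0.37 × (60) = 333.2 → 333°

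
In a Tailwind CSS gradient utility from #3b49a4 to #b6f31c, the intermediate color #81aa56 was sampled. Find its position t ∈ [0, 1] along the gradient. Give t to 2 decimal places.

Invert the lerp on the G channel (largest span, 170): t = (170 − 73) / (243 − 73) = 97/170 = 0.57059.
Check on R: (129 − 59)/(182 − 59) = 0.5691 ✓

0.57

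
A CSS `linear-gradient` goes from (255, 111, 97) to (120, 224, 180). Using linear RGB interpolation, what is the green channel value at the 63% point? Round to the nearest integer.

G = 111 + 0.63 × (224 − 111) = 182.19 → 182

182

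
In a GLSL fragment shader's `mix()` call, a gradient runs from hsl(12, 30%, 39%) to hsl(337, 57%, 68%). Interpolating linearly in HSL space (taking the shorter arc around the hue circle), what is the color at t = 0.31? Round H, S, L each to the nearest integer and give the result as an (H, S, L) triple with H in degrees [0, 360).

Hue: 337 − 12 = 325°, but |325| > 180 so the shorter arc goes the other way: Δh = 325 − 360 = -35°.
H = 12 + 0.31 × (-35) = 1.15 → 1°
S = 30 + 0.31 × (57 − 30) = 38.37 → 38%
L = 39 + 0.31 × (68 − 39) = 47.99 → 48%

(1, 38, 48)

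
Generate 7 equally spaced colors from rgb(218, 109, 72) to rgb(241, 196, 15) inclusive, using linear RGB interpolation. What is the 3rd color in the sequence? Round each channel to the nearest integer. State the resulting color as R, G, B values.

(226, 138, 53)

With 7 swatches and endpoints inclusive, swatch 3 sits at t = (3 − 1)/(7 − 1) = 2/6 ≈ 0.3333.
R = 218 + 0.3333 × (241 − 218) = 225.666 → 226
G = 109 + 0.3333 × (196 − 109) = 137.997 → 138
B = 72 + 0.3333 × (15 − 72) = 53.002 → 53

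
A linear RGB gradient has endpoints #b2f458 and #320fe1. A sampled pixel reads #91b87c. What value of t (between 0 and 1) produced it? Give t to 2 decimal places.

Invert the lerp on the G channel (largest span, 229): t = (184 − 244) / (15 − 244) = -60/-229 = 0.26201.
Check on R: (145 − 178)/(50 − 178) = 0.2578 ✓

0.26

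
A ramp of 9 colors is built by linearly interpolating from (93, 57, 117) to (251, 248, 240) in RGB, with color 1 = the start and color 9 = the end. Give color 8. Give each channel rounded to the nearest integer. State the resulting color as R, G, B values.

With 9 swatches and endpoints inclusive, swatch 8 sits at t = (8 − 1)/(9 − 1) = 7/8 ≈ 0.875.
R = 93 + 0.875 × (251 − 93) = 231.25 → 231
G = 57 + 0.875 × (248 − 57) = 224.125 → 224
B = 117 + 0.875 × (240 − 117) = 224.625 → 225

(231, 224, 225)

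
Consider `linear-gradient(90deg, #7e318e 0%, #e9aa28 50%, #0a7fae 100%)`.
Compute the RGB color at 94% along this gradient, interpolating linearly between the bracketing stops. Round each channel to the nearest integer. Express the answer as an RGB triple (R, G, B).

(37, 132, 158)

94% lies between the 50% and 100% stops, so the local fraction is t = (94 − 50)/(100 − 50) = 44/50 ≈ 0.88.
#e9aa28 → (233, 170, 40); #0a7fae → (10, 127, 174).
R = 233 + 0.88 × (10 − 233) = 36.76 → 37
G = 170 + 0.88 × (127 − 170) = 132.16 → 132
B = 40 + 0.88 × (174 − 40) = 157.92 → 158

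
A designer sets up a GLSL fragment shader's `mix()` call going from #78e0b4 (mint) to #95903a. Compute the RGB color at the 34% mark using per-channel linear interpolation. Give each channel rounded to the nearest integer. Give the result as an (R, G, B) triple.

(130, 197, 139)

#78e0b4 → (120, 224, 180); #95903a → (149, 144, 58).
34% corresponds to t = 0.34.
R = 120 + 0.34 × (149 − 120) = 120 + 0.34 × 29 = 129.86 → 130
G = 224 + 0.34 × (144 − 224) = 224 + 0.34 × -80 = 196.8 → 197
B = 180 + 0.34 × (58 − 180) = 180 + 0.34 × -122 = 138.52 → 139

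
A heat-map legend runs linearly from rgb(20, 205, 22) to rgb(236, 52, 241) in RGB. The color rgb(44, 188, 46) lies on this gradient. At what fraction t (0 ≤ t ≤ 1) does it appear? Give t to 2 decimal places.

0.11

Invert the lerp on the B channel (largest span, 219): t = (46 − 22) / (241 − 22) = 24/219 = 0.10959.
Check on R: (44 − 20)/(236 − 20) = 0.1111 ✓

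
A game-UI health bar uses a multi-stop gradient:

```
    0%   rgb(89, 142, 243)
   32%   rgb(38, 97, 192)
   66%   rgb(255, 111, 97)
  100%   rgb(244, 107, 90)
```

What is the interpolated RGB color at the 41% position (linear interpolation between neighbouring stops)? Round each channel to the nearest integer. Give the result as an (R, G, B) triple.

41% lies between the 32% and 66% stops, so the local fraction is t = (41 − 32)/(66 − 32) = 9/34 ≈ 0.2647.
R = 38 + 0.2647 × (255 − 38) = 95.44 → 95
G = 97 + 0.2647 × (111 − 97) = 100.706 → 101
B = 192 + 0.2647 × (97 − 192) = 166.853 → 167

(95, 101, 167)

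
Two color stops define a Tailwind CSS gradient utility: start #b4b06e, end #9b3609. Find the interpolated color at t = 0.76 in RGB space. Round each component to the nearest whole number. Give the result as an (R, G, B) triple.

#b4b06e → (180, 176, 110); #9b3609 → (155, 54, 9).
R = 180 + 0.76 × (155 − 180) = 180 + 0.76 × -25 = 161 → 161
G = 176 + 0.76 × (54 − 176) = 176 + 0.76 × -122 = 83.28 → 83
B = 110 + 0.76 × (9 − 110) = 110 + 0.76 × -101 = 33.24 → 33
So the blended color is (161, 83, 33), about #a15321.

(161, 83, 33)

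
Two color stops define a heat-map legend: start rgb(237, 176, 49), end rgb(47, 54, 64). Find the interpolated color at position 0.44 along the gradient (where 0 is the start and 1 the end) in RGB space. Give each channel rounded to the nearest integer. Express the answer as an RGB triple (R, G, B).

R = 237 + 0.44 × (47 − 237) = 237 + 0.44 × -190 = 153.4 → 153
G = 176 + 0.44 × (54 − 176) = 176 + 0.44 × -122 = 122.32 → 122
B = 49 + 0.44 × (64 − 49) = 49 + 0.44 × 15 = 55.6 → 56
So the blended color is (153, 122, 56), about #997a38.

(153, 122, 56)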